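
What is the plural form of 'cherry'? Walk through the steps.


Apply rule: Change -y to -ies (consonant + y). 'cherry' becomes 'cherries'.

cherries


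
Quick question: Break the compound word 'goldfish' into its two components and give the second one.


Split 'goldfish' into 'gold' + 'fish'. The second part is 'fish'.

fish


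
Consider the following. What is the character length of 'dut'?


Spell out 'dut' and number each letter: d(1), u(2), t(3). Total: 3 letters.

3


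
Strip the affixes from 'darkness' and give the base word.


Remove suffix '-ness' from 'darkness' to get root 'dark'.

dark


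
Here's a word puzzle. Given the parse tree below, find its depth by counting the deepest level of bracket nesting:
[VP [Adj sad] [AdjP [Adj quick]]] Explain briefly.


Count bracket nesting levels:
'[' at pos 0: depth = 1
'[' at pos 4: depth = 2
'[' at pos 14: depth = 2
'[' at pos 20: depth = 3
Maximum depth reached: 3

3


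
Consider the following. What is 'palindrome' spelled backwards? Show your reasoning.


Reverse 'palindrome' character by character: 'emordnilap'.

emordnilap


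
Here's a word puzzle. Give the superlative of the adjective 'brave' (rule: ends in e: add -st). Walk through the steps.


Apply superlative formation (ends in e: add -st): 'brave' -> 'bravest'.

bravest


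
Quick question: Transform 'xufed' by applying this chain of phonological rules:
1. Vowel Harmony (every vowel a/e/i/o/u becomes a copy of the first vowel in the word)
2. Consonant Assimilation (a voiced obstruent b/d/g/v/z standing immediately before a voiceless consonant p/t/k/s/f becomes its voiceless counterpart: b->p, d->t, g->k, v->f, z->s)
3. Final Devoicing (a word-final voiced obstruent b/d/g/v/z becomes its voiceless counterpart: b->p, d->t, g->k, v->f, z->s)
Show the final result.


Starting form: 'xufed'
Rule 1: Vowel Harmony: all vowels become 'u' (matching first vowel). 'xufed' -> 'xufud'
Rule 2: Consonant Assimilation: no voiced obstruent (b/d/g/v/z) stands immediately before a voiceless consonant (p/t/k/s/f). No change.
Rule 3: Final Devoicing: word-final voiced obstruent 'd' becomes voiceless 't'. 'xufud' -> 'xufut'
Final form: 'xufut'

xufut


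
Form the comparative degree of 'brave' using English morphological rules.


Apply comparative formation (ends in e: add -r): 'brave' -> 'braver'.

braver


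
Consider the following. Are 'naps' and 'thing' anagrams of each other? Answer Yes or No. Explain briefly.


Sorted letters of 'naps': 'anps'
Sorted letters of 'thing': 'ghint'
They do not match.

No


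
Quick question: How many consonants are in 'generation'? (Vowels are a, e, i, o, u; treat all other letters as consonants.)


Consonants in 'generation': g, n, r, t, n = 5 consonants.

5


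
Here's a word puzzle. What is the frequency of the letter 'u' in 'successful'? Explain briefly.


Letter 'u' in 'successful': found at position(s) 2, 9 = 2 occurrence(s).

2


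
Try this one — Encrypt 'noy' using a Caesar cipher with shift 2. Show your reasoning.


Shift each letter by 2: n -> p, o -> q, y -> a. Result: 'pqa'.

pqa


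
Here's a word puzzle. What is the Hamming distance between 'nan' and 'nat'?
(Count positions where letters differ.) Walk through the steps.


Alignment:
Position 1: 'n' vs 'n' = match
Position 2: 'a' vs 'a' = match
Position 3: 'n' vs 't' = DIFFER
Total differences: 1

1


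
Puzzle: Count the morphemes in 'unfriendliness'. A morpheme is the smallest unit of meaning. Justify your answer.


Decomposition: un- (prefix) + friend (root) + -ly (suffix) + -ness (suffix) = 4 morpheme(s)

4 morphemes


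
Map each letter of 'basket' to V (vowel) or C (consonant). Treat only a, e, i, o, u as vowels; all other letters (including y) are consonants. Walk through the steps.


Letter mapping: b = C, a = V, s = C, k = C, e = V, t = C.

CVCCVC


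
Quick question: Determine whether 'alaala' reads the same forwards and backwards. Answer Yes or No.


Forward: 'alaala'
Reversed: 'alaala'
They are identical.

Yes


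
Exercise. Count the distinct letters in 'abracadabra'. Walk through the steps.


Unique letters in 'abracadabra': {a, b, c, d, r} = 5 distinct letters.

5


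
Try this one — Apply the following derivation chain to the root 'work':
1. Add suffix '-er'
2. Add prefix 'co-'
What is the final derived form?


Step 1: Add suffix '-er' to 'work' = 'worker'
Step 2: Add prefix 'co-' to 'worker' = 'coworker'

coworker


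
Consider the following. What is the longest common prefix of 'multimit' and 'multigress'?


Compare from the start: 5 characters match: 'multi'. Mismatch at position 6: 'm' vs 'g'.

multi


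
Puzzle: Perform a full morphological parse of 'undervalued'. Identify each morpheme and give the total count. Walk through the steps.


Step 1: Identify prefix: 'under' (meaning: beneath/insufficient)
Step 2: Identify root: 'value'
Step 3: Identify suffix(es): 'ed'
Decomposition: under- (prefix: beneath/insufficient) + value (root) + -ed (suffix: past)
Total morphemes: 3

3 morphemes (under- (prefix: beneath/insufficient) + value (root) + -ed (suffix: past))


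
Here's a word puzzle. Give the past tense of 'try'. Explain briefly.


Apply rule: Change -y to -ied. 'try' becomes 'tried'.

tried


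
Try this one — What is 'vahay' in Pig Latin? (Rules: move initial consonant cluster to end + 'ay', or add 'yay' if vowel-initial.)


'vahay': move consonant cluster 'v' to end and add 'ay': 'ahayvay'.

ahayvay


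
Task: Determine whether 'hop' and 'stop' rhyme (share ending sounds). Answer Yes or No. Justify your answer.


Rime (stressed vowel + following sounds) of 'hop': -op = /ɒp/
Rime of 'stop': -op = /ɒp/
/ɒp/ and /ɒp/ are the same ending sound, so the words rhyme.

Yes


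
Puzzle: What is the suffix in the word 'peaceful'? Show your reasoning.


The word 'peaceful' = 'peace' (root) + '-ful' (suffix). The suffix is '-ful'.

ful


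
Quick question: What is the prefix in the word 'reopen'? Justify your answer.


The word 'reopen' = 're' (prefix) + 'open' (root). The prefix is 're'.

re


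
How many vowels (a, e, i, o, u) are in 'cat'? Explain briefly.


Vowels in 'cat': a = 1 vowels.

1


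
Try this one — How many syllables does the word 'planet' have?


Break 'planet' into syllables: plan-et -> plan | et = 2 syllables

2 syllables


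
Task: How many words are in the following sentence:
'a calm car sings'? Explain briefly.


Split into words: a | calm | car | sings = 4 words.

4


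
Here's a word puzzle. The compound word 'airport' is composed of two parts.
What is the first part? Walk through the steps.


Split 'airport' into 'air' + 'port'. The first part is 'air'.

air


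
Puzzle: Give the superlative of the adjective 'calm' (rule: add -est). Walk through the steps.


Apply superlative formation (add -est): 'calm' -> 'calmest'.

calmest


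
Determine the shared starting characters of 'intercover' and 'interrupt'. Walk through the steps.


Compare from the start: 5 characters match: 'inter'. Mismatch at position 6: 'c' vs 'r'.

inter


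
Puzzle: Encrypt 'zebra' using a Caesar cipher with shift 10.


Shift each letter by 10: z -> j, e -> o, b -> l, r -> b, a -> k. Result: 'jolbk'.

jolbk


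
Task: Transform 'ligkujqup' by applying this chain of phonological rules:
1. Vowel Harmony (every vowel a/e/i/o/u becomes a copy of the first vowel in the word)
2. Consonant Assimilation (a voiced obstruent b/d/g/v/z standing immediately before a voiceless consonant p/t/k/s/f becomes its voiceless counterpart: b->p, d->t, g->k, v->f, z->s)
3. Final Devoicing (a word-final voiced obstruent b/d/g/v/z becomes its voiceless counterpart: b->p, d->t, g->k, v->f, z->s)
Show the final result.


Starting form: 'ligkujqup'
Rule 1: Vowel Harmony: all vowels become 'i' (matching first vowel). 'ligkujqup' -> 'ligkijqip'
Rule 2: Consonant Assimilation: voiced obstruent before voiceless consonant becomes voiceless ('gk' -> 'kk'). 'ligkijqip' -> 'likkijqip'
Rule 3: Final Devoicing: final consonant 'p' is not one of the voiced obstruents b/d/g/v/z. No change.
Final form: 'likkijqip'

likkijqip


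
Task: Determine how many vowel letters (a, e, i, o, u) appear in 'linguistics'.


Vowels in 'linguistics': i, u, i, i = 4 vowels.

4


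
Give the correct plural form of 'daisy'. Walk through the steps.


Apply rule: Change -y to -ies (consonant + y). 'daisy' becomes 'daisies'.

daisies


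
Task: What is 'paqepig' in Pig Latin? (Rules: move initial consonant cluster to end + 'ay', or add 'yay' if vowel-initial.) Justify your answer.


'paqepig': move consonant cluster 'p' to end and add 'ay': 'aqepigpay'.

aqepigpay


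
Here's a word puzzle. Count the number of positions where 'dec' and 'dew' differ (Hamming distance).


Alignment:
Position 1: 'd' vs 'd' = match
Position 2: 'e' vs 'e' = match
Position 3: 'c' vs 'w' = DIFFER
Total differences: 1

1


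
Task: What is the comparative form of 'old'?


Apply comparative formation (add -er): 'old' -> 'older'.

older


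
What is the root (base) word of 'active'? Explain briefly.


Remove suffix '-ive' from 'active' to get root 'act'.

act


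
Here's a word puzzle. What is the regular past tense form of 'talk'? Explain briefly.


Apply rule: Add -ed. 'talk' becomes 'talked'.

talked


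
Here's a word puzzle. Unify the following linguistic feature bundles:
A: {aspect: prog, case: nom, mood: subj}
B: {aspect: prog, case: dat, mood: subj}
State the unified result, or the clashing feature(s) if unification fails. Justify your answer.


Compare features:
aspect: A=prog vs B=prog -> unified: prog
case: A=nom vs B=dat -> CLASH
mood: A=subj vs B=subj -> unified: subj
Clash detected on feature 'case' (nom vs dat); unification fails.

CLASH on 'case' (nom vs dat)


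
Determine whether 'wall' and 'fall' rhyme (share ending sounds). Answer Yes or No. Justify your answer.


Rime (stressed vowel + following sounds) of 'wall': -all = /ɔːl/
Rime of 'fall': -all = /ɔːl/
/ɔːl/ and /ɔːl/ are the same ending sound, so the words rhyme.

Yes


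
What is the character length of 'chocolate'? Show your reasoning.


Spell out 'chocolate' and number each letter: c(1), h(2), o(3), c(4), o(5), l(6), a(7), t(8), e(9). Total: 9 letters.

9


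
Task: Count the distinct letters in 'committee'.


Unique letters in 'committee': {c, e, i, m, o, t} = 6 distinct letters.

6


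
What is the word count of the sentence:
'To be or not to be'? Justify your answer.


Split into words: To | be | or | not | to | be = 6 words.

6


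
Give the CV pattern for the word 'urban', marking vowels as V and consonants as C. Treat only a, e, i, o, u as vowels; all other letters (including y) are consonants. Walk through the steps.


Letter mapping: u = V, r = C, b = C, a = V, n = C.

VCCVC


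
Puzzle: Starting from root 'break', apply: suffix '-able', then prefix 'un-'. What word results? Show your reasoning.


Step 1: Add suffix '-able' to 'break' = 'breakable'
Step 2: Add prefix 'un-' to 'breakable' = 'unbreakable'

unbreakable


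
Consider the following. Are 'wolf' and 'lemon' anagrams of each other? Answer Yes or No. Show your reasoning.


Sorted letters of 'wolf': 'flow'
Sorted letters of 'lemon': 'elmno'
They do not match.

No


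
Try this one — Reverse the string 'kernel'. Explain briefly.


Reverse 'kernel' character by character: 'lenrek'.

lenrek


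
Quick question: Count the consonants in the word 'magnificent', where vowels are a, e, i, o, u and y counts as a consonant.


Consonants in 'magnificent': m, g, n, f, c, n, t = 7 consonants.

7


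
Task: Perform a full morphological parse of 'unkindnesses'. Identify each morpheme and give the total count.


Step 1: Identify prefix: 'un' (meaning: not/reverse)
Step 2: Identify root: 'kind'
Step 3: Identify suffix(es): 'ness, es'
Decomposition: un- (prefix: not/reverse) + kind (root) + -ness (suffix: state of) + -es (plural)
Total morphemes: 4

4 morphemes (un- (prefix: not/reverse) + kind (root) + -ness (suffix: state of) + -es (plural))


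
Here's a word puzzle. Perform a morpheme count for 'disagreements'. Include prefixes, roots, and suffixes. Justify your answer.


Decomposition: dis- (prefix) + agree (root) + -ment (suffix) + -s (plural) = 4 morpheme(s)

4 morphemes


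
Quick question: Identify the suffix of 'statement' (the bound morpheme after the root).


The word 'statement' = 'state' (root) + '-ment' (suffix). The suffix is '-ment'.

ment


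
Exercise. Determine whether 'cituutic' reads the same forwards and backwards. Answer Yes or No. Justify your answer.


Forward: 'cituutic'
Reversed: 'cituutic'
They are identical.

Yes


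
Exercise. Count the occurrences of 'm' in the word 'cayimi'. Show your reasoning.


Letter 'm' in 'cayimi': found at position(s) 5 = 1 occurrence(s).

1


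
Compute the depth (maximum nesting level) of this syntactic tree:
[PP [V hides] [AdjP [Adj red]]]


Count bracket nesting levels:
'[' at pos 0: depth = 1
'[' at pos 4: depth = 2
'[' at pos 14: depth = 2
'[' at pos 20: depth = 3
Maximum depth reached: 3

3


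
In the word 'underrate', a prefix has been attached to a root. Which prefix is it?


The word 'underrate' = 'under' (prefix) + 'rate' (root). The prefix is 'under'.

under


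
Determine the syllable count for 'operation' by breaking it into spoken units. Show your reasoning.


Break 'operation' into syllables: op-er-a-tion -> op | er | a | tion = 4 syllables

4 syllables


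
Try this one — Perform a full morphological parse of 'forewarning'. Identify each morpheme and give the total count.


Step 1: Identify prefix: 'fore' (meaning: before/front)
Step 2: Identify root: 'warn'
Step 3: Identify suffix(es): 'ing'
Decomposition: fore- (prefix: before/front) + warn (root) + -ing (suffix: ongoing action)
Total morphemes: 3

3 morphemes (fore- (prefix: before/front) + warn (root) + -ing (suffix: ongoing action))


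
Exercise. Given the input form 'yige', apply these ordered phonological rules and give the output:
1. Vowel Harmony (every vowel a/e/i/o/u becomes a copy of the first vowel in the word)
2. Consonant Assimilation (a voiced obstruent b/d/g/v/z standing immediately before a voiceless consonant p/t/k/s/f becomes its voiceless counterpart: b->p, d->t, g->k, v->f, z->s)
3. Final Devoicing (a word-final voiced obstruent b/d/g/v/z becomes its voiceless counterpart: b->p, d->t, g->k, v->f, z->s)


Starting form: 'yige'
Rule 1: Vowel Harmony: all vowels become 'i' (matching first vowel). 'yige' -> 'yigi'
Rule 2: Consonant Assimilation: no voiced obstruent (b/d/g/v/z) stands immediately before a voiceless consonant (p/t/k/s/f). No change.
Rule 3: Final Devoicing: the word ends in the vowel 'i', not a consonant. No change.
Final form: 'yigi'

yigi


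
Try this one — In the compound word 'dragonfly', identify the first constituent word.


Split 'dragonfly' into 'dragon' + 'fly'. The first part is 'dragon'.

dragon


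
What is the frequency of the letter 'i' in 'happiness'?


Letter 'i' in 'happiness': found at position(s) 5 = 1 occurrence(s).

1


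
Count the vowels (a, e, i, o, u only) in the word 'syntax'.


Vowels in 'syntax': a = 1 vowels.

1


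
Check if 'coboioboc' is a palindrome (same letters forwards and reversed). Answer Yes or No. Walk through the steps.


Forward: 'coboioboc'
Reversed: 'coboioboc'
They are identical.

Yes


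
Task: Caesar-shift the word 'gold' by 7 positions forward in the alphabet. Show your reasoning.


Shift each letter by 7: g -> n, o -> v, l -> s, d -> k. Result: 'nvsk'.

nvsk


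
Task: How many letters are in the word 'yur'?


Spell out 'yur' and number each letter: y(1), u(2), r(3). Total: 3 letters.

3


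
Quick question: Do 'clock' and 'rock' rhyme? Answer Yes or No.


Rime (stressed vowel + following sounds) of 'clock': -ock = /ɒk/
Rime of 'rock': -ock = /ɒk/
/ɒk/ and /ɒk/ are the same ending sound, so the words rhyme.

Yes


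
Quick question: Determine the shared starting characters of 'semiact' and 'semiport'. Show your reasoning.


Compare from the start: 4 characters match: 'semi'. Mismatch at position 5: 'a' vs 'p'.

semi


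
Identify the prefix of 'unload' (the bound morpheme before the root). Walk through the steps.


The word 'unload' = 'un' (prefix) + 'load' (root). The prefix is 'un'.

un


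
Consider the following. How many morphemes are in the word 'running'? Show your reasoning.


Decomposition: run (root) + -ing (suffix) = 2 morpheme(s)

2 morphemes


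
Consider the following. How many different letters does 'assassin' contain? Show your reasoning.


Unique letters in 'assassin': {a, i, n, s} = 4 distinct letters.

4


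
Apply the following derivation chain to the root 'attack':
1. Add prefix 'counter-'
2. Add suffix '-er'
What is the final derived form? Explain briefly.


Step 1: Add prefix 'counter-' to 'attack' = 'counterattack'
Step 2: Add suffix '-er' to 'counterattack' = 'counterattacker'

counterattacker


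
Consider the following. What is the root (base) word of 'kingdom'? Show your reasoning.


Remove suffix '-dom' from 'kingdom' to get root 'king'.

king


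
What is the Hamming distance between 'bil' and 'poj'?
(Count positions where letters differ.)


Alignment:
Position 1: 'b' vs 'p' = DIFFER
Position 2: 'i' vs 'o' = DIFFER
Position 3: 'l' vs 'j' = DIFFER
Total differences: 3

3


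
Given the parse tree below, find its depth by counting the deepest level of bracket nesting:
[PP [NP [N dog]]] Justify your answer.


Count bracket nesting levels:
'[' at pos 0: depth = 1
'[' at pos 4: depth = 2
'[' at pos 8: depth = 3
Maximum depth reached: 3

3


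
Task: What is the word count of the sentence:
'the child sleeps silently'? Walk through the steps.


Split into words: the | child | sleeps | silently = 4 words.

4


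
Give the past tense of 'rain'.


Apply rule: Add -ed. 'rain' becomes 'rained'.

rained


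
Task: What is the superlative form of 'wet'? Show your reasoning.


Apply superlative formation (double final consonant, add -est): 'wet' -> 'wettest'.

wettest


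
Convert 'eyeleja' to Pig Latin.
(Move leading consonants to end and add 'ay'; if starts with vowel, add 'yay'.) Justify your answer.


'eyeleja' starts with a vowel, so add 'yay': 'eyelejayay'.

eyelejayay


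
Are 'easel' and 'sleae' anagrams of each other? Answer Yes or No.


Sorted letters of 'easel': 'aeels'
Sorted letters of 'sleae': 'aeels'
They match.

Yes


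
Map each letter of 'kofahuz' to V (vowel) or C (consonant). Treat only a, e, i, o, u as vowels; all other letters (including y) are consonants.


Letter mapping: k = C, o = V, f = C, a = V, h = C, u = V, z = C.

CVCVCVC


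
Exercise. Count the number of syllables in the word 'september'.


Break 'september' into syllables: sep-tem-ber -> sep | tem | ber = 3 syllables

3 syllables


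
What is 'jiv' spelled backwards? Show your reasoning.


Reverse 'jiv' character by character: 'vij'.

vij


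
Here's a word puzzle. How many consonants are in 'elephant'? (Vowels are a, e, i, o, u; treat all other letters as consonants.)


Consonants in 'elephant': l, p, h, n, t = 5 consonants.

5


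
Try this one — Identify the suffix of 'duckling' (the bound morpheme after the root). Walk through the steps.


The word 'duckling' = 'duck' (root) + '-ling' (suffix). The suffix is '-ling'.

ling


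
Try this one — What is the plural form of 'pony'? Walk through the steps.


Apply rule: Change -y to -ies (consonant + y). 'pony' becomes 'ponies'.

ponies


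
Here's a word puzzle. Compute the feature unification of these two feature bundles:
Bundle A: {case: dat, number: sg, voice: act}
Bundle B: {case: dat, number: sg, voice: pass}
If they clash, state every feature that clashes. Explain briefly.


Compare features:
case: A=dat vs B=dat -> unified: dat
number: A=sg vs B=sg -> unified: sg
voice: A=act vs B=pass -> CLASH
Clash detected on feature 'voice' (act vs pass); unification fails.

CLASH on 'voice' (act vs pass)


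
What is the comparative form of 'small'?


Apply comparative formation (add -er): 'small' -> 'smaller'.

smaller


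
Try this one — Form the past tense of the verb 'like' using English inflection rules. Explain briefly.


Apply rule: Add -d (word ends in -e). 'like' becomes 'liked'.

liked


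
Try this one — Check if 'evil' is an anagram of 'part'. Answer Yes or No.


Sorted letters of 'evil': 'eilv'
Sorted letters of 'part': 'aprt'
They do not match.

No


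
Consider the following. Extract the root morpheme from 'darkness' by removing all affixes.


Remove suffix '-ness' from 'darkness' to get root 'dark'.

dark


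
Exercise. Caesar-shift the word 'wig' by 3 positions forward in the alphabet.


Shift each letter by 3: w -> z, i -> l, g -> j. Result: 'zlj'.

zlj


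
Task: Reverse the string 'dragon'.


Reverse 'dragon' character by character: 'nogard'.

nogard


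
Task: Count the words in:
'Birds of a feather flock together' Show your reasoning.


Split into words: Birds | of | a | feather | flock | together = 6 words.

6


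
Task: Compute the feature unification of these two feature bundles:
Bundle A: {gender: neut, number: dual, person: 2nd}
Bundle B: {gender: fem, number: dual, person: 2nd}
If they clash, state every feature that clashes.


Compare features:
gender: A=neut vs B=fem -> CLASH
number: A=dual vs B=dual -> unified: dual
person: A=2nd vs B=2nd -> unified: 2nd
Clash detected on feature 'gender' (neut vs fem); unification fails.

CLASH on 'gender' (neut vs fem)


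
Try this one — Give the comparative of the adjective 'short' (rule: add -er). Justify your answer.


Apply comparative formation (add -er): 'short' -> 'shorter'.

shorter


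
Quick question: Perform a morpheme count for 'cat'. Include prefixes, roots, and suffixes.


Decomposition: cat (free morpheme) = 1 morpheme(s)

1 morphemes


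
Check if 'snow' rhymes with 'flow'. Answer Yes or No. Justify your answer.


Rime (stressed vowel + following sounds) of 'snow': -ow = /oʊ/
Rime of 'flow': -ow = /oʊ/
/oʊ/ and /oʊ/ are the same ending sound, so the words rhyme.

Yes


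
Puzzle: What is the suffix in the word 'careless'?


The word 'careless' = 'care' (root) + '-less' (suffix). The suffix is '-less'.

less


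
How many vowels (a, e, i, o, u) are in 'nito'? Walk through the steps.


Vowels in 'nito': i, o = 2 vowels.

2


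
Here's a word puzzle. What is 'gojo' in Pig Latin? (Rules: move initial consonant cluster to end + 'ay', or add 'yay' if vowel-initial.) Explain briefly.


'gojo': move consonant cluster 'g' to end and add 'ay': 'ojogay'.

ojogay


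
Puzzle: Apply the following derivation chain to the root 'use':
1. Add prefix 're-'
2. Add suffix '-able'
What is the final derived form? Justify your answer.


Step 1: Add prefix 're-' to 'use' = 'reuse'
Step 2: Add suffix '-able' to 'reuse' = 'reusable'

reusable


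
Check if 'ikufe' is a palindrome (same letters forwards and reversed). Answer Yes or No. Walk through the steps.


Forward: 'ikufe'
Reversed: 'efuki'
They differ.

No


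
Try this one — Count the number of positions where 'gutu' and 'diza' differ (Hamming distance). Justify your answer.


Alignment:
Position 1: 'g' vs 'd' = DIFFER
Position 2: 'u' vs 'i' = DIFFER
Position 3: 't' vs 'z' = DIFFER
Position 4: 'u' vs 'a' = DIFFER
Total differences: 4

4


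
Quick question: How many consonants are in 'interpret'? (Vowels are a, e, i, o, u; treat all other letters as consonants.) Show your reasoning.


Consonants in 'interpret': n, t, r, p, r, t = 6 consonants.

6


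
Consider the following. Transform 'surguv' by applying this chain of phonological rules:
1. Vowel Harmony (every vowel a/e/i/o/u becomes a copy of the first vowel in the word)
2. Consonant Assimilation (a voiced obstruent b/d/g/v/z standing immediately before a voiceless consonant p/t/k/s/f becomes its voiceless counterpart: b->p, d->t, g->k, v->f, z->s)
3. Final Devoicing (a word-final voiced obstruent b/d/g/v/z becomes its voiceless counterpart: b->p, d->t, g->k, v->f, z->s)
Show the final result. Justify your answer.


Starting form: 'surguv'
Rule 1: Vowel Harmony: all vowels already match. No change.
Rule 2: Consonant Assimilation: no voiced obstruent (b/d/g/v/z) stands immediately before a voiceless consonant (p/t/k/s/f). No change.
Rule 3: Final Devoicing: word-final voiced obstruent 'v' becomes voiceless 'f'. 'surguv' -> 'surguf'
Final form: 'surguf'

surguf


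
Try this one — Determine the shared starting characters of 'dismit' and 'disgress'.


Compare from the start: 3 characters match: 'dis'. Mismatch at position 4: 'm' vs 'g'.

dis


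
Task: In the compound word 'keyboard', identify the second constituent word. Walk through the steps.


Split 'keyboard' into 'key' + 'board'. The second part is 'board'.

board


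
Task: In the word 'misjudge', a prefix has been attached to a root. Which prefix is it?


The word 'misjudge' = 'mis' (prefix) + 'judge' (root). The prefix is 'mis'.

mis


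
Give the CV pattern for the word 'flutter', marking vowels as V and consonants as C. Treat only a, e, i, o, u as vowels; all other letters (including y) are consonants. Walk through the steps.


Letter mapping: f = C, l = C, u = V, t = C, t = C, e = V, r = C.

CCVCCVC


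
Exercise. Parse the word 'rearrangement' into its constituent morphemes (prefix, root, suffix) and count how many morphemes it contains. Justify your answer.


Step 1: Identify prefix: 're' (meaning: again)
Step 2: Identify root: 'arrange'
Step 3: Identify suffix(es): 'ment'
Decomposition: re- (prefix: again) + arrange (root) + -ment (suffix: action/result)
Total morphemes: 3

3 morphemes (re- (prefix: again) + arrange (root) + -ment (suffix: action/result))


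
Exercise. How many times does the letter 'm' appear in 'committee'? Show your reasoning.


Letter 'm' in 'committee': found at position(s) 3, 4 = 2 occurrence(s).

2


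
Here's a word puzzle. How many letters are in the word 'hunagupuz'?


Spell out 'hunagupuz' and number each letter: h(1), u(2), n(3), a(4), g(5), u(6), p(7), u(8), z(9). Total: 9 letters.

9


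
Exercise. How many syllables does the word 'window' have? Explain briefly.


Break 'window' into syllables: win-dow -> win | dow = 2 syllables

2 syllables


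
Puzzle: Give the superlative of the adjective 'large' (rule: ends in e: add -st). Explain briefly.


Apply superlative formation (ends in e: add -st): 'large' -> 'largest'.

largest


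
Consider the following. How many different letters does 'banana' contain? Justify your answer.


Unique letters in 'banana': {a, b, n} = 3 distinct letters.

3


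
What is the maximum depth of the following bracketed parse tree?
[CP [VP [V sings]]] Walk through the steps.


Count bracket nesting levels:
'[' at pos 0: depth = 1
'[' at pos 4: depth = 2
'[' at pos 8: depth = 3
Maximum depth reached: 3

3


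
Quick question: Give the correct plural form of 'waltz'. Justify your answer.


Apply rule: Add -es (sibilant/fricative ending). 'waltz' becomes 'waltzes'.

waltzes


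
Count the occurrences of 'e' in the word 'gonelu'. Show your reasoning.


Letter 'e' in 'gonelu': found at position(s) 4 = 1 occurrence(s).

1


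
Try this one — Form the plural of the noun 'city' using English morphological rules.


Apply rule: Change -y to -ies (consonant + y). 'city' becomes 'cities'.

cities


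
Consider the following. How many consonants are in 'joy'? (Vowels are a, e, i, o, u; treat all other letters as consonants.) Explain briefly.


Consonants in 'joy': j, y = 2 consonants.

2


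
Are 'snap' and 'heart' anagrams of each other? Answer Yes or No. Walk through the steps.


Sorted letters of 'snap': 'anps'
Sorted letters of 'heart': 'aehrt'
They do not match.

No


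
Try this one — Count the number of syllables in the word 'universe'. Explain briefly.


Break 'universe' into syllables: u-ni-verse -> u | ni | verse = 3 syllables

3 syllables


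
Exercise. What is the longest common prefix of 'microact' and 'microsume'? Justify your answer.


Compare from the start: 5 characters match: 'micro'. Mismatch at position 6: 'a' vs 's'.

micro


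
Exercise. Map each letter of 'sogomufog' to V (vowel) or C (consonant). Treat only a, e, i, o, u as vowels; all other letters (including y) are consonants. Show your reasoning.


Letter mapping: s = C, o = V, g = C, o = V, m = C, u = V, f = C, o = V, g = C.

CVCVCVCVC


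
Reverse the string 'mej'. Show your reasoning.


Reverse 'mej' character by character: 'jem'.

jem


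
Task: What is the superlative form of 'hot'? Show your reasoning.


Apply superlative formation (double final consonant, add -est): 'hot' -> 'hottest'.

hottest


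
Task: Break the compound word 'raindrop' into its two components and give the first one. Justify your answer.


Split 'raindrop' into 'rain' + 'drop'. The first part is 'rain'.

rain


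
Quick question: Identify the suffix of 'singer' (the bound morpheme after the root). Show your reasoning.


The word 'singer' = 'sing' (root) + '-er' (suffix). The suffix is '-er'.

er


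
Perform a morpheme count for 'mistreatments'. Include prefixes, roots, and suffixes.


Decomposition: mis- (prefix) + treat (root) + -ment (suffix) + -s (plural) = 4 morpheme(s)

4 morphemes


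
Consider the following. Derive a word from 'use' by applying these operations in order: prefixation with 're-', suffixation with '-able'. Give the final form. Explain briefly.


Step 1: Add prefix 're-' to 'use' = 'reuse'
Step 2: Add suffix '-able' to 'reuse' = 'reusable'

reusable


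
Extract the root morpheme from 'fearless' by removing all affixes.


Remove suffix '-less' from 'fearless' to get root 'fear'.

fear


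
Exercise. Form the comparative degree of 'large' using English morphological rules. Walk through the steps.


Apply comparative formation (ends in e: add -r): 'large' -> 'larger'.

larger


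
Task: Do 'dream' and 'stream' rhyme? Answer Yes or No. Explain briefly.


Rime (stressed vowel + following sounds) of 'dream': -eam = /iːm/
Rime of 'stream': -eam = /iːm/
/iːm/ and /iːm/ are the same ending sound, so the words rhyme.

Yes


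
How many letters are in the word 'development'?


Spell out 'development' and number each letter: d(1), e(2), v(3), e(4), l(5), o(6), p(7), m(8), e(9), n(10), t(11). Total: 11 letters.

11


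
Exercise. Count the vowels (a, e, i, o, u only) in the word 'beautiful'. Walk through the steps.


Vowels in 'beautiful': e, a, u, i, u = 5 vowels.

5


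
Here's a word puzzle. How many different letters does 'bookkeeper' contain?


Unique letters in 'bookkeeper': {b, e, k, o, p, r} = 6 distinct letters.

6


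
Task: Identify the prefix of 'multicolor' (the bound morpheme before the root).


The word 'multicolor' = 'multi' (prefix) + 'color' (root). The prefix is 'multi'.

multi


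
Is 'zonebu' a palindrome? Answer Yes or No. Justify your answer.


Forward: 'zonebu'
Reversed: 'ubenoz'
They differ.

No


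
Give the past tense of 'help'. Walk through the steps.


Apply rule: Add -ed. 'help' becomes 'helped'.

helped


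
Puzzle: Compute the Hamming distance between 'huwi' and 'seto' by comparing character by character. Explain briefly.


Alignment:
Position 1: 'h' vs 's' = DIFFER
Position 2: 'u' vs 'e' = DIFFER
Position 3: 'w' vs 't' = DIFFER
Position 4: 'i' vs 'o' = DIFFER
Total differences: 4

4


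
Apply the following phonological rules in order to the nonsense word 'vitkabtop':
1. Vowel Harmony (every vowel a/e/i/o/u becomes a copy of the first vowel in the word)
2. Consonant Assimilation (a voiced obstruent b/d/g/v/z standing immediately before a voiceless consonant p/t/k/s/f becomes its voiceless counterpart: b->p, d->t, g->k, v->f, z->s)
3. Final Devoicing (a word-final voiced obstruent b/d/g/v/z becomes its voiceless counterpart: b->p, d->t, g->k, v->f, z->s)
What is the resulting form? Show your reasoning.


Starting form: 'vitkabtop'
Rule 1: Vowel Harmony: all vowels become 'i' (matching first vowel). 'vitkabtop' -> 'vitkibtip'
Rule 2: Consonant Assimilation: voiced obstruent before voiceless consonant becomes voiceless ('bt' -> 'pt'). 'vitkibtip' -> 'vitkiptip'
Rule 3: Final Devoicing: final consonant 'p' is not one of the voiced obstruents b/d/g/v/z. No change.
Final form: 'vitkiptip'

vitkiptip


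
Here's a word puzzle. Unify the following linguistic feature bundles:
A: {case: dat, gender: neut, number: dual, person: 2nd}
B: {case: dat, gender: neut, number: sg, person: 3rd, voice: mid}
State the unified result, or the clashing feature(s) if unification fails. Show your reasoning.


Compare features:
case: A=dat vs B=dat -> unified: dat
gender: A=neut vs B=neut -> unified: neut
number: A=dual vs B=sg -> CLASH
person: A=2nd vs B=3rd -> CLASH
voice: A=_ vs B=mid -> unified: mid
Clashes detected on features 'number' (dual vs sg) and 'person' (2nd vs 3rd); unification fails.

CLASH on 'number' (dual vs sg) and 'person' (2nd vs 3rd)


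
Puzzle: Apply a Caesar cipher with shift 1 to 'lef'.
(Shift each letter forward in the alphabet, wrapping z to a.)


Shift each letter by 1: l -> m, e -> f, f -> g. Result: 'mfg'.

mfg


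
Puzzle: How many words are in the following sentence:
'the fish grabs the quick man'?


Split into words: the | fish | grabs | the | quick | man = 6 words.

6


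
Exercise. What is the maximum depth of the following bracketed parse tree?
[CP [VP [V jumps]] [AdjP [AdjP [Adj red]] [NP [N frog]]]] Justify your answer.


Count bracket nesting levels:
'[' at pos 0: depth = 1
'[' at pos 4: depth = 2
'[' at pos 8: depth = 3
'[' at pos 19: depth = 2
'[' at pos 25: depth = 3
'[' at pos 31: depth = 4
'[' at pos 42: depth = 3
'[' at pos 46: depth = 4
Maximum depth reached: 4

4


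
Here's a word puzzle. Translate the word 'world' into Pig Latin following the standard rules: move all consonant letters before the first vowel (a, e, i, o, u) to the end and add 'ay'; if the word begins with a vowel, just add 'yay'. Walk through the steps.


'world': move consonant cluster 'w' to end and add 'ay': 'orldway'.

orldway


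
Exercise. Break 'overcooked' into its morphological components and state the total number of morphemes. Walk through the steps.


Step 1: Identify prefix: 'over' (meaning: excessively)
Step 2: Identify root: 'cook'
Step 3: Identify suffix(es): 'ed'
Decomposition: over- (prefix: excessively) + cook (root) + -ed (suffix: past)
Total morphemes: 3

3 morphemes (over- (prefix: excessively) + cook (root) + -ed (suffix: past))


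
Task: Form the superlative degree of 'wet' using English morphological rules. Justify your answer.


Apply superlative formation (double final consonant, add -est): 'wet' -> 'wettest'.

wettest


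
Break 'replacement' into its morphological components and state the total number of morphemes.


Step 1: Identify prefix: 're' (meaning: again)
Step 2: Identify root: 'place'
Step 3: Identify suffix(es): 'ment'
Decomposition: re- (prefix: again) + place (root) + -ment (suffix: action/result)
Total morphemes: 3

3 morphemes (re- (prefix: again) + place (root) + -ment (suffix: action/result))


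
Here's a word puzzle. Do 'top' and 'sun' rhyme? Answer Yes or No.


Rime (stressed vowel + following sounds) of 'top': -op = /ɒp/
Rime of 'sun': -un = /ʌn/
/ɒp/ and /ʌn/ are different ending sounds, so the words do not rhyme.

No


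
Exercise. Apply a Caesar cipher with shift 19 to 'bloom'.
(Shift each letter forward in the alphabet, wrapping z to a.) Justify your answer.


Shift each letter by 19: b -> u, l -> e, o -> h, o -> h, m -> f. Result: 'uehhf'.

uehhf


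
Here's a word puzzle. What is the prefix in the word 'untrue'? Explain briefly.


The word 'untrue' = 'un' (prefix) + 'true' (root). The prefix is 'un'.

un


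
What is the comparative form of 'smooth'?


Apply comparative formation (add -er): 'smooth' -> 'smoother'.

smoother


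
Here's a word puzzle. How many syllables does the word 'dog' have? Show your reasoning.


Break 'dog' into syllables: dog -> dog = 1 syllable

1 syllable


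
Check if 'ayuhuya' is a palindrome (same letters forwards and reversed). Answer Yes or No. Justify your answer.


Forward: 'ayuhuya'
Reversed: 'ayuhuya'
They are identical.

Yes


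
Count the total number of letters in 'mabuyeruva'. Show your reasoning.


Spell out 'mabuyeruva' and number each letter: m(1), a(2), b(3), u(4), y(5), e(6), r(7), u(8), v(9), a(10). Total: 10 letters.

10


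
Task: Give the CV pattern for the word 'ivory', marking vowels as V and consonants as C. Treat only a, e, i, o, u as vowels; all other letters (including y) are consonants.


Letter mapping: i = V, v = C, o = V, r = C, y = C.

VCVCC


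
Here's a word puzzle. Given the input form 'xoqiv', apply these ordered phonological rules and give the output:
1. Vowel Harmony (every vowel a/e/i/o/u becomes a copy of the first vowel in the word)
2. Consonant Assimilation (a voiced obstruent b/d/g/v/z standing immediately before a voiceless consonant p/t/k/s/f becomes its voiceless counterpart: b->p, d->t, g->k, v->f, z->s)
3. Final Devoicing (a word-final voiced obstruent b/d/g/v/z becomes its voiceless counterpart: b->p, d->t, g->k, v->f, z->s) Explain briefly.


Starting form: 'xoqiv'
Rule 1: Vowel Harmony: all vowels become 'o' (matching first vowel). 'xoqiv' -> 'xoqov'
Rule 2: Consonant Assimilation: no voiced obstruent (b/d/g/v/z) stands immediately before a voiceless consonant (p/t/k/s/f). No change.
Rule 3: Final Devoicing: word-final voiced obstruent 'v' becomes voiceless 'f'. 'xoqov' -> 'xoqof'
Final form: 'xoqof'

xoqof


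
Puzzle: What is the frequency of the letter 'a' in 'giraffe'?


Letter 'a' in 'giraffe': found at position(s) 4 = 1 occurrence(s).

1


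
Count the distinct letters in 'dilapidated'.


Unique letters in 'dilapidated': {a, d, e, i, l, p, t} = 7 distinct letters.

7


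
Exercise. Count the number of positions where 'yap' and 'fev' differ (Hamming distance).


Alignment:
Position 1: 'y' vs 'f' = DIFFER
Position 2: 'a' vs 'e' = DIFFER
Position 3: 'p' vs 'v' = DIFFER
Total differences: 3

3


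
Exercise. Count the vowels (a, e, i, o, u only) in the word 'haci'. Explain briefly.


Vowels in 'haci': a, i = 2 vowels.

2


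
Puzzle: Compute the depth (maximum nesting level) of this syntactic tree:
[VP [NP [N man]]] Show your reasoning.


Count bracket nesting levels:
'[' at pos 0: depth = 1
'[' at pos 4: depth = 2
'[' at pos 8: depth = 3
Maximum depth reached: 3

3


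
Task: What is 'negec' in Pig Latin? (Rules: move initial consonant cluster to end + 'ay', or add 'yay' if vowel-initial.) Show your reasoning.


'negec': move consonant cluster 'n' to end and add 'ay': 'egecnay'.

egecnay


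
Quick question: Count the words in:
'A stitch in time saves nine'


Split into words: A | stitch | in | time | saves | nine = 6 words.

6


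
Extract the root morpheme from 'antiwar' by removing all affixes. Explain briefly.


Remove prefix 'anti' from 'antiwar' to get root 'war'.

war


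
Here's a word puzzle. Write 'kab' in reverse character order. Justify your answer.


Reverse 'kab' character by character: 'bak'.

bak
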